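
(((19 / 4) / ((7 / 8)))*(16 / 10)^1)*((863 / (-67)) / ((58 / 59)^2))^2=171468061857571 / 111124454315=1543.03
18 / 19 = 0.95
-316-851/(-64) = -19373/64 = -302.70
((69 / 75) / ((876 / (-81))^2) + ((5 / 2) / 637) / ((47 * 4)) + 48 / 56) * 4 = 55204438663 / 15954493100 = 3.46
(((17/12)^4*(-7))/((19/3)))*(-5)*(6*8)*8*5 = 14616175/342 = 42737.35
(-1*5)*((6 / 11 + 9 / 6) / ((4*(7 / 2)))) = -225 / 308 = -0.73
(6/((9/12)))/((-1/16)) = -128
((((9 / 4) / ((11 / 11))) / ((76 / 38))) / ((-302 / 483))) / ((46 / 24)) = -567 / 604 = -0.94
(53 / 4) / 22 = 53 / 88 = 0.60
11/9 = 1.22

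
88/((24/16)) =176/3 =58.67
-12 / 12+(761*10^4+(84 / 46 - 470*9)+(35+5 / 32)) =5597873203 / 736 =7605805.98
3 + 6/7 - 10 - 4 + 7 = -22/7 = -3.14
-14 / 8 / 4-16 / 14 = -177 / 112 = -1.58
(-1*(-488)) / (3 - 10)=-488 / 7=-69.71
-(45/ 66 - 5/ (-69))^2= -1311025/ 2304324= -0.57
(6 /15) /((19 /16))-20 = -1868 /95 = -19.66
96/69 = 32/23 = 1.39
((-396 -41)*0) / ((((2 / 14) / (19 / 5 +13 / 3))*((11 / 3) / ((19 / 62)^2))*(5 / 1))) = 0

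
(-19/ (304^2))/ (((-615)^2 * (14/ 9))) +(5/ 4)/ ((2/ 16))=28617343999/ 2861734400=10.00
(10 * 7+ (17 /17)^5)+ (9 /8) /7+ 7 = 4377 /56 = 78.16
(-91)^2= 8281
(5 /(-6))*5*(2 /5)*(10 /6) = -25 /9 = -2.78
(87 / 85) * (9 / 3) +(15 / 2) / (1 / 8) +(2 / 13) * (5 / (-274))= 63.07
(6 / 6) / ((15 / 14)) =14 / 15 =0.93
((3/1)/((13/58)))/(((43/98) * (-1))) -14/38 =-30.87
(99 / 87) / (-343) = -33 / 9947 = -0.00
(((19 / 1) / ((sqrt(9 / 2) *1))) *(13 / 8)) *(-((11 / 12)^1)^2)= -29887 *sqrt(2) / 3456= -12.23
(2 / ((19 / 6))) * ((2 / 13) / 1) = 0.10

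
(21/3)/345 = 7/345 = 0.02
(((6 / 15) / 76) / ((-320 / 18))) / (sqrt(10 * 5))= -9 * sqrt(2) / 304000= -0.00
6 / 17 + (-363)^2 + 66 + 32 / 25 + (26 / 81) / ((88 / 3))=66564321497 / 504900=131836.64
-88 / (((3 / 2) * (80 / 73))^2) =-58619 / 1800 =-32.57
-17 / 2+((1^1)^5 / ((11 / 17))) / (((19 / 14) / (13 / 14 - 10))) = -7871 / 418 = -18.83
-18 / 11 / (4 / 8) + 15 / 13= -2.12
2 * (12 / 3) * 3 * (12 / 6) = 48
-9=-9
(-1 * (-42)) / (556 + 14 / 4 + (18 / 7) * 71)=196 / 3463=0.06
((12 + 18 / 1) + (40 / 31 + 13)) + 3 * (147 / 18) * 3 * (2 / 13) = 55.60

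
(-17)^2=289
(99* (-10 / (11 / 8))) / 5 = -144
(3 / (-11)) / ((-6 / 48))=24 / 11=2.18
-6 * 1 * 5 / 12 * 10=-25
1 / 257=0.00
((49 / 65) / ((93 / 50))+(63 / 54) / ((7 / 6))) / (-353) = -1699 / 426777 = -0.00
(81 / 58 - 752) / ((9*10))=-8707 / 1044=-8.34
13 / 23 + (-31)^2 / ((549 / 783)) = 1923754 / 1403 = 1371.17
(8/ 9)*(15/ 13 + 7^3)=35792/ 117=305.91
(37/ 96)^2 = 1369/ 9216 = 0.15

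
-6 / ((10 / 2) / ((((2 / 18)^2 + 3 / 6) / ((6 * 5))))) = -83 / 4050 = -0.02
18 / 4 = 4.50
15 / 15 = 1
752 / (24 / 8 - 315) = -2.41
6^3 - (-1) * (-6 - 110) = 100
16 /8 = 2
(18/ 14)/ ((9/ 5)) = 5/ 7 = 0.71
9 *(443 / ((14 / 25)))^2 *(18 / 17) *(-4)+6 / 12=-39740421667 / 1666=-23853794.52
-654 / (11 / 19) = -12426 / 11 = -1129.64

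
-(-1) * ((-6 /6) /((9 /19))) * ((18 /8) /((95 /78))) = -39 /10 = -3.90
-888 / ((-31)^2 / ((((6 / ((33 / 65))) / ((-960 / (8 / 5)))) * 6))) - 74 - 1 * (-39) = -34.89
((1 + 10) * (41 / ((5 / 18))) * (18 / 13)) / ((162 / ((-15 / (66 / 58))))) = -2378 / 13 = -182.92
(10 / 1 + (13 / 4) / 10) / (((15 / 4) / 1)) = 413 / 150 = 2.75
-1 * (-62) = 62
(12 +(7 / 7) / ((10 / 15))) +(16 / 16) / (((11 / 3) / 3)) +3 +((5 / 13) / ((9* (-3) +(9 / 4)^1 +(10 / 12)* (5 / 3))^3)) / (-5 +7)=2946157342833 / 170119469806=17.32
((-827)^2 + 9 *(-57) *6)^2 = 463558084201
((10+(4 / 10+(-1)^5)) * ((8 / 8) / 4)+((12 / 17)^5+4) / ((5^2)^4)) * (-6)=-3128136680949 / 221852656250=-14.10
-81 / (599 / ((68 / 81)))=-0.11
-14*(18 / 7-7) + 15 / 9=191 / 3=63.67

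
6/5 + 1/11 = 71/55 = 1.29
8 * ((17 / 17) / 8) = 1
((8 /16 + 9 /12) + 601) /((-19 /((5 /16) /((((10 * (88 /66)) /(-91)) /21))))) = 13810797 /9728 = 1419.70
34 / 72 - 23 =-811 / 36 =-22.53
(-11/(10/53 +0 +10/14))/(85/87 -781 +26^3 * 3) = -355047/1514023790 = -0.00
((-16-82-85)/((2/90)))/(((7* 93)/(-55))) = 150975/217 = 695.74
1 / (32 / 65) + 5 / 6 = 275 / 96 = 2.86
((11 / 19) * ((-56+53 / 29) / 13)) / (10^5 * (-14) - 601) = 17281 / 10032504963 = 0.00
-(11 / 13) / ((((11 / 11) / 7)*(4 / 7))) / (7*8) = -77 / 416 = -0.19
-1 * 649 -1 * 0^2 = -649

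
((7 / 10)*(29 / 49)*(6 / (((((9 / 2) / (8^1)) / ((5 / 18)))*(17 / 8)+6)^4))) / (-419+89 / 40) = -2432696320000 / 4596361998629487219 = -0.00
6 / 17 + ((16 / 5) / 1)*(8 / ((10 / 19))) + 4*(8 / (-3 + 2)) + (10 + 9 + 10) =19547 / 425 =45.99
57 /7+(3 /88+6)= 8733 /616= 14.18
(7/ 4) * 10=17.50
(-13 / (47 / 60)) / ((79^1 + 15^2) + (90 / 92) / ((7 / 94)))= -125580 / 2399773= -0.05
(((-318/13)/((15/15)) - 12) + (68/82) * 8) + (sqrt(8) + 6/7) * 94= 189326/3731 + 188 * sqrt(2)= 316.62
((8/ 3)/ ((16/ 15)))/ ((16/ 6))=15/ 16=0.94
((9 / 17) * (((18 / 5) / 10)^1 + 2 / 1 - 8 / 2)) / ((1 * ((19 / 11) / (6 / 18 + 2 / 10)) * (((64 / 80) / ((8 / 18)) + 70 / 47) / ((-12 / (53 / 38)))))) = 12209472 / 17411825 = 0.70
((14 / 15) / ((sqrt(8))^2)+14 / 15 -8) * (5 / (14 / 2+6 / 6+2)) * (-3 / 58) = 417 / 2320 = 0.18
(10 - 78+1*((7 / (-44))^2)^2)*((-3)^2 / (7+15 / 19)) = -43582449717 / 554718208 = -78.57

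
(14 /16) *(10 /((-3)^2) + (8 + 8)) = 539 /36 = 14.97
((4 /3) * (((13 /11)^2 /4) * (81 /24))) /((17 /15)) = 22815 /16456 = 1.39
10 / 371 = 0.03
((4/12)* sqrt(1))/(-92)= -0.00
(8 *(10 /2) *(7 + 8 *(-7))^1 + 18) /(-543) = 1942 /543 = 3.58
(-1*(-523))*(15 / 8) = 7845 / 8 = 980.62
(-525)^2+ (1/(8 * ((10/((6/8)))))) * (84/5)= 110250063/400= 275625.16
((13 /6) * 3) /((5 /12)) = 78 /5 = 15.60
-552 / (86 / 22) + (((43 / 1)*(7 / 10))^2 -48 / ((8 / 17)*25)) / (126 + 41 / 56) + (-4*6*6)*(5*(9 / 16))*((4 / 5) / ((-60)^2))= -17424937 / 129860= -134.18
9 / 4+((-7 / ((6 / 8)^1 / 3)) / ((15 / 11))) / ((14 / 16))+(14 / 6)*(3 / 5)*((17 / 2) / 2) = -229 / 15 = -15.27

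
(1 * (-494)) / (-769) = 0.64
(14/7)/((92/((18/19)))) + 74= 32347/437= 74.02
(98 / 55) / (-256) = -49 / 7040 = -0.01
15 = 15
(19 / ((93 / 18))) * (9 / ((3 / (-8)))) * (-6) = 529.55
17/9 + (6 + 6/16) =595/72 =8.26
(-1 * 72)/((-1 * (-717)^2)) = 8/57121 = 0.00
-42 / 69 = -0.61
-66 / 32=-33 / 16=-2.06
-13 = -13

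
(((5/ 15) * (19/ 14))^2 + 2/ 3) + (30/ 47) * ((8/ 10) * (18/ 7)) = 181103/ 82908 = 2.18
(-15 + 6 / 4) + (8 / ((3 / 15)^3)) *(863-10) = 1705973 / 2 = 852986.50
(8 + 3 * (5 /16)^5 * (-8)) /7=1.13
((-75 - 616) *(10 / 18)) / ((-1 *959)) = 3455 / 8631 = 0.40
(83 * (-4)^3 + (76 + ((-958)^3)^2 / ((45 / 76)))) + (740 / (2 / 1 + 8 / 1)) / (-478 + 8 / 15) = 210383156969943102387869 / 161145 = 1305551875453430775.93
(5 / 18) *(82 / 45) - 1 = -0.49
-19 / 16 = -1.19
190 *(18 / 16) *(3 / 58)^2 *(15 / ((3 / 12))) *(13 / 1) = 1500525 / 3364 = 446.05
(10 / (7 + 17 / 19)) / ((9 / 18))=38 / 15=2.53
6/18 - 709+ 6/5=-10612/15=-707.47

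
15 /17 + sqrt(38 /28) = 2.05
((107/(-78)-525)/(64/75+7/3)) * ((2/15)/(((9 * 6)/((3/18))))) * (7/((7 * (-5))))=41057/3020004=0.01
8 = 8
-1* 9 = -9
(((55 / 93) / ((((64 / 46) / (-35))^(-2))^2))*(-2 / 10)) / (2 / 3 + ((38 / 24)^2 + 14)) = -553648128 / 32193584281114375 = -0.00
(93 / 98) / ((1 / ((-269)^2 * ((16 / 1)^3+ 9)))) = 27624897165 / 98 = 281886705.77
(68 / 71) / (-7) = -68 / 497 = -0.14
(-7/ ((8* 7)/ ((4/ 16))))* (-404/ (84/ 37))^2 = -989.60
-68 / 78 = -34 / 39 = -0.87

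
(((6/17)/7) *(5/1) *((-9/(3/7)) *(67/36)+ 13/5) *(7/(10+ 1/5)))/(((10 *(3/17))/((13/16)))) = -28457/9792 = -2.91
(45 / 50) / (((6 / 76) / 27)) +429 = 3684 / 5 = 736.80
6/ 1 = 6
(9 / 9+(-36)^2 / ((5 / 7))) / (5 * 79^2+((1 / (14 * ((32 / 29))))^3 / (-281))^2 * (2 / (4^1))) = 11589189250316493459030016 / 199207144737317496853719805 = 0.06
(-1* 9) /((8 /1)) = -9 /8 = -1.12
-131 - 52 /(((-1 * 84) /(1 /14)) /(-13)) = -38683 /294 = -131.57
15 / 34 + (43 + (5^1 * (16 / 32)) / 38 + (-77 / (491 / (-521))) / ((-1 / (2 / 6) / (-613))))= 31855302335 / 1903116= 16738.50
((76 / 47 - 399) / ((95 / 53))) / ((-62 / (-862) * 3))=-22454669 / 21855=-1027.44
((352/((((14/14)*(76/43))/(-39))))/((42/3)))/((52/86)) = -122034/133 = -917.55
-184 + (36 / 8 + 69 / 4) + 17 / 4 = -158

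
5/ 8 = 0.62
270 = 270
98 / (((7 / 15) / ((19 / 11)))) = 3990 / 11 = 362.73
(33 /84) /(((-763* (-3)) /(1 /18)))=11 /1153656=0.00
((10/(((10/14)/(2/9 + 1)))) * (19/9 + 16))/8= 12551/324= 38.74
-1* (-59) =59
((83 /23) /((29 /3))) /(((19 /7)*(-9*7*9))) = -83 /342171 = -0.00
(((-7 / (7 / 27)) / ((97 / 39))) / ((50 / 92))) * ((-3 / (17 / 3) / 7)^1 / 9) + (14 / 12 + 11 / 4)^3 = 30044423089 / 498657600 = 60.25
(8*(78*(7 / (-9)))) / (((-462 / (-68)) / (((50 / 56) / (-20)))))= 2210 / 693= 3.19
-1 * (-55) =55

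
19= 19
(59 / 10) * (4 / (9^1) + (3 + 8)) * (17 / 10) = 103309 / 900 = 114.79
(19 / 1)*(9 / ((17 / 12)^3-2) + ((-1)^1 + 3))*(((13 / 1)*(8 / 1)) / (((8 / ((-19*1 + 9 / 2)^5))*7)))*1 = -6682388766157 / 23312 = -286650170.13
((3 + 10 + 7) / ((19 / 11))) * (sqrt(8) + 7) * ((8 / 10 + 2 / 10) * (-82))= -126280 / 19 - 36080 * sqrt(2) / 19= -9331.83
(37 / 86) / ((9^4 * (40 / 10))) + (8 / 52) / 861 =1642703 / 8420807304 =0.00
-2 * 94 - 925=-1113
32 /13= 2.46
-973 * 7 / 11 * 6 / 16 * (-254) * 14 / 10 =18164937 / 220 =82567.90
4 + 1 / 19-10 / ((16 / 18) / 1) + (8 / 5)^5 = 780993 / 237500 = 3.29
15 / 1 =15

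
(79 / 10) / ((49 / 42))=6.77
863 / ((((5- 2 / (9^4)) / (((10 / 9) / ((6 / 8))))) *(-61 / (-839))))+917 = 8872735451 / 2000983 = 4434.19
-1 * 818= -818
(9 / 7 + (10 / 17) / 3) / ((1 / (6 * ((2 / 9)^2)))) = 4232 / 9639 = 0.44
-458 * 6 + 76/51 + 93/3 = -138491/51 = -2715.51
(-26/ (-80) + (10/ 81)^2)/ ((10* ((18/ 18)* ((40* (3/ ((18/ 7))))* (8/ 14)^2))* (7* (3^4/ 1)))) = 89293/ 22674816000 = 0.00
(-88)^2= 7744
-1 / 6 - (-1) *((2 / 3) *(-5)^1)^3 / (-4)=491 / 54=9.09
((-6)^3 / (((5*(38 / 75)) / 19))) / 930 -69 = -2193 / 31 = -70.74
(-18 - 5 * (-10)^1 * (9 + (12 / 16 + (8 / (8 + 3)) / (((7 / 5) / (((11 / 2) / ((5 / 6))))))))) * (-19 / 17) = -170487 / 238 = -716.33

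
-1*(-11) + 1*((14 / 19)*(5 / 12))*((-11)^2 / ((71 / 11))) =135619 / 8094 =16.76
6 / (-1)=-6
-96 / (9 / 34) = -1088 / 3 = -362.67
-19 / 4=-4.75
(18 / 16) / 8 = 9 / 64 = 0.14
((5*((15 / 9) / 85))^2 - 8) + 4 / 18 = -2245 / 289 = -7.77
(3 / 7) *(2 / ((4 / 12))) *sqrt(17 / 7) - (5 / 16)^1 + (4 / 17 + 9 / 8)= 285 / 272 + 18 *sqrt(119) / 49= 5.06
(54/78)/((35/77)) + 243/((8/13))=206127/520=396.40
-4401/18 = -489/2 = -244.50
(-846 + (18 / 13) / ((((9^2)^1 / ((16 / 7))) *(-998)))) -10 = -349830952 / 408681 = -856.00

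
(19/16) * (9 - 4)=95/16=5.94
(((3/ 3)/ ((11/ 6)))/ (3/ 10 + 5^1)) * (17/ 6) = 170/ 583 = 0.29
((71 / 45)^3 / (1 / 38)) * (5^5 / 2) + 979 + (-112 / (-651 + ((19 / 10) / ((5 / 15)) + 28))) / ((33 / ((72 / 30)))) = 11592496963832 / 49501287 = 234185.77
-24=-24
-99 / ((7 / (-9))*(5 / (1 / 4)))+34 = 5651 / 140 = 40.36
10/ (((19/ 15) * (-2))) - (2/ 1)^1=-113/ 19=-5.95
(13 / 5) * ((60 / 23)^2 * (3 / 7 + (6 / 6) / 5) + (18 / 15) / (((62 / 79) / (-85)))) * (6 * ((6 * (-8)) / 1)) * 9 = 486177580512 / 573965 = 847050.92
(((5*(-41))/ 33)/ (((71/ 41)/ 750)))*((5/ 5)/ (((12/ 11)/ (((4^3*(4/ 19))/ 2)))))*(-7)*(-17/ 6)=-4000780000/ 12141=-329526.40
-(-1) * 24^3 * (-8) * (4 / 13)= -442368 / 13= -34028.31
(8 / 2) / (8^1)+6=13 / 2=6.50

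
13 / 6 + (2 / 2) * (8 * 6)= 50.17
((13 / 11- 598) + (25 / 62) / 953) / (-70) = 77579863 / 9099244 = 8.53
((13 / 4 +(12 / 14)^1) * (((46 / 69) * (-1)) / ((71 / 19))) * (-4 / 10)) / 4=437 / 5964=0.07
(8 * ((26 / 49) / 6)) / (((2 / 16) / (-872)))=-725504 / 147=-4935.40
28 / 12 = 7 / 3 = 2.33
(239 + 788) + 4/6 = 3083/3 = 1027.67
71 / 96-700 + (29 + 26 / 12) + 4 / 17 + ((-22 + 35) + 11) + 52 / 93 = -643.30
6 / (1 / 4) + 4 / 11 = 24.36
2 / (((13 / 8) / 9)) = 144 / 13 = 11.08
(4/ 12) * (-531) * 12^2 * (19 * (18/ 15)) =-2905632/ 5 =-581126.40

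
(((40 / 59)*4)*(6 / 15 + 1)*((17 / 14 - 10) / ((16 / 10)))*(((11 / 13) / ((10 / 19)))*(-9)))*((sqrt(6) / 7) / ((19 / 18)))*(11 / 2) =1205523*sqrt(6) / 5369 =549.99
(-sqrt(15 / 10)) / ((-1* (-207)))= -sqrt(6) / 414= -0.01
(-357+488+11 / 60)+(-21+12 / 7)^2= 1479179 / 2940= 503.12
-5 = -5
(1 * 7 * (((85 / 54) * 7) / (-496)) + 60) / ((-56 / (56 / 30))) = -320575 / 160704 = -1.99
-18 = -18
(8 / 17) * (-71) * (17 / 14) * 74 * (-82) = 246187.43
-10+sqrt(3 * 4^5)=45.43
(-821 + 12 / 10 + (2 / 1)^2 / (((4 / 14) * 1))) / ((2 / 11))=-44319 / 10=-4431.90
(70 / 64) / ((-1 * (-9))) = 35 / 288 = 0.12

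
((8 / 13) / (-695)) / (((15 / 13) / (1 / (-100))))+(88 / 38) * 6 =68805038 / 4951875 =13.89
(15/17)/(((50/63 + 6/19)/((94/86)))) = 843885/970768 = 0.87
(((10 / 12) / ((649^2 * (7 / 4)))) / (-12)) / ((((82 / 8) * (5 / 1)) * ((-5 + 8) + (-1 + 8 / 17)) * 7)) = -17 / 159930440901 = -0.00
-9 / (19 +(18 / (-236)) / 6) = -2124 / 4481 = -0.47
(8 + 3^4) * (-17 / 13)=-1513 / 13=-116.38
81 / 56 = 1.45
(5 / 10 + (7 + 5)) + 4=33 / 2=16.50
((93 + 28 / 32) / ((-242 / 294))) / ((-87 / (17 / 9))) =625583 / 252648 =2.48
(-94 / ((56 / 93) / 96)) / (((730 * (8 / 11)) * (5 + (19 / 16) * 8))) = -144243 / 74095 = -1.95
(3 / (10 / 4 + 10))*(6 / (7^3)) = 36 / 8575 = 0.00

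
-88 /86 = -1.02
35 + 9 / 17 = 604 / 17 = 35.53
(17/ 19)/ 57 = 17/ 1083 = 0.02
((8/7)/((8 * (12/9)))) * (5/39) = 0.01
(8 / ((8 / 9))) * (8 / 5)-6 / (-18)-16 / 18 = 623 / 45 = 13.84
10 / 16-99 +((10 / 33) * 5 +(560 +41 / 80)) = 1224043 / 2640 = 463.65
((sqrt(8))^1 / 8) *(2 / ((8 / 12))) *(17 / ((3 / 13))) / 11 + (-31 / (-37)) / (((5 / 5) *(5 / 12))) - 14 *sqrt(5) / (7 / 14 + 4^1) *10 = -280 *sqrt(5) / 9 + 372 / 185 + 221 *sqrt(2) / 44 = -60.45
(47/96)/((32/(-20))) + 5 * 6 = 22805/768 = 29.69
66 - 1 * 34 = 32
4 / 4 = 1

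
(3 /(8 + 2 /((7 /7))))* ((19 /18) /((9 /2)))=19 /270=0.07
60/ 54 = 10/ 9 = 1.11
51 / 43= 1.19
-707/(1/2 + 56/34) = -24038/73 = -329.29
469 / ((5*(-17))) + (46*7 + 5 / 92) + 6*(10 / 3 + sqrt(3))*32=192*sqrt(3) + 7480117 / 7820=1289.09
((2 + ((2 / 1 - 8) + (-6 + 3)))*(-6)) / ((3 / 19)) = 266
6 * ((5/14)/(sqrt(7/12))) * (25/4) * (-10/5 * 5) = -1875 * sqrt(21)/49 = -175.35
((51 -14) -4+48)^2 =6561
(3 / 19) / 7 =3 / 133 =0.02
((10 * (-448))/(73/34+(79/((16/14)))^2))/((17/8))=-0.44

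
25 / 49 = 0.51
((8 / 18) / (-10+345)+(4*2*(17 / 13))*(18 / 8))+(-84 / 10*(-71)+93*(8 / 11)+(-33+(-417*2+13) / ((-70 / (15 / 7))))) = 5743839833 / 8450442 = 679.71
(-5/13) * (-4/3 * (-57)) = -380/13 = -29.23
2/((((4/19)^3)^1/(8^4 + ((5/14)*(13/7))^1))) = 2753703307/3136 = 878094.17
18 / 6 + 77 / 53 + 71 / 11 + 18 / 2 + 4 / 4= 12189 / 583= 20.91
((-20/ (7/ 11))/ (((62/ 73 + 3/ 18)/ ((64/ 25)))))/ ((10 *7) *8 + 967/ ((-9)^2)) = -99906048/ 721543025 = -0.14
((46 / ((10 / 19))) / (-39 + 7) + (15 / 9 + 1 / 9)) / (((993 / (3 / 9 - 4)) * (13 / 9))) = 15103 / 6196320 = 0.00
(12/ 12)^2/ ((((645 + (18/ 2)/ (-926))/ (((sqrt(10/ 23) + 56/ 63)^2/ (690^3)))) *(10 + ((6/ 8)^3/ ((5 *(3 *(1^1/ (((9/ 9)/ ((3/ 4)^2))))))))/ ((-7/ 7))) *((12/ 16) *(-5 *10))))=-301876/ 19484110891483048125 - 14816 *sqrt(230)/ 15154308471153481875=-0.00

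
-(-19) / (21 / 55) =1045 / 21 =49.76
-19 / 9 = -2.11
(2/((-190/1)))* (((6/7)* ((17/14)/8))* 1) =-0.00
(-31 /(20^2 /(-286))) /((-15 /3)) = -4433 /1000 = -4.43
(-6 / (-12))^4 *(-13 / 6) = -13 / 96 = -0.14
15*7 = 105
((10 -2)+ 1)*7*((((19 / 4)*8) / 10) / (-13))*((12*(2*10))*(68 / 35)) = -558144 / 65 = -8586.83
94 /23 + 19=531 /23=23.09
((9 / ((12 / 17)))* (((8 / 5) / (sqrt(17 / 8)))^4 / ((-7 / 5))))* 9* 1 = -1769472 / 14875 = -118.96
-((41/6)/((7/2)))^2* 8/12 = -3362/1323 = -2.54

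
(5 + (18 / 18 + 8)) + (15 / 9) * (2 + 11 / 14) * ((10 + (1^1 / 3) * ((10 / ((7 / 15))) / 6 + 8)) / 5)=2633 / 98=26.87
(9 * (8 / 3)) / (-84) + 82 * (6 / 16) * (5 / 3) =50.96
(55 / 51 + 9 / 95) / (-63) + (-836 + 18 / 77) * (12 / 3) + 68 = -10996371424 / 3357585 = -3275.08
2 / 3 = 0.67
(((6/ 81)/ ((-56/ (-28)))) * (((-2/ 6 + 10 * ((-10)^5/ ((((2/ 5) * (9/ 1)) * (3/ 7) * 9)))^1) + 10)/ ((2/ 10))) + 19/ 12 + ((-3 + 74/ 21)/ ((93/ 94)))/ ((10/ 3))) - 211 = -385657589119/ 28474740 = -13543.85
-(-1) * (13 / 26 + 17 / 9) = 43 / 18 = 2.39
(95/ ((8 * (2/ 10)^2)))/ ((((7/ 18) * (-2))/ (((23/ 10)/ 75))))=-1311/ 112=-11.71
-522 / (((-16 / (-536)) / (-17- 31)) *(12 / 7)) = 489636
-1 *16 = -16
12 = 12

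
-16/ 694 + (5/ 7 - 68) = -67.31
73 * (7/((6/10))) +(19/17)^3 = 12573292/14739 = 853.06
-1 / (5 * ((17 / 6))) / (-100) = 3 / 4250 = 0.00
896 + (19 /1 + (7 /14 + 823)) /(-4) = 685.38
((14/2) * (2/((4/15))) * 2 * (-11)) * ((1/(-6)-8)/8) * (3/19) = 56595/304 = 186.17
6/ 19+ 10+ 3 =253/ 19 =13.32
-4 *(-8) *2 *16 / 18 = 512 / 9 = 56.89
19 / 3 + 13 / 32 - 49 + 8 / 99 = -133625 / 3168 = -42.18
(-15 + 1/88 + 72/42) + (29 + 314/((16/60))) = 735027/616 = 1193.23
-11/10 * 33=-363/10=-36.30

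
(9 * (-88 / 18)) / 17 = -44 / 17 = -2.59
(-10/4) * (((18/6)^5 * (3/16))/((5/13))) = -9477/32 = -296.16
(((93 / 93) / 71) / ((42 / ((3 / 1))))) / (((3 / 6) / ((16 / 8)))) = 2 / 497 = 0.00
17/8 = 2.12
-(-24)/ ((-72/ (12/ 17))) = -4/ 17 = -0.24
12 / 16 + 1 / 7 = 25 / 28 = 0.89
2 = 2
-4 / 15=-0.27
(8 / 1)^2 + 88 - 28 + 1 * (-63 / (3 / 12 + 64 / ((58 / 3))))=6272 / 59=106.31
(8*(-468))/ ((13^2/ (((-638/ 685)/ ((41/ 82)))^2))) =-468914688/ 6099925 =-76.87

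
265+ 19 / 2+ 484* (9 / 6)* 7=10713 / 2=5356.50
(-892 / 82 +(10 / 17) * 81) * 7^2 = 1801.68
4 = 4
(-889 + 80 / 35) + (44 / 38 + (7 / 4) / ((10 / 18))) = -2347201 / 2660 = -882.41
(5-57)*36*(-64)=119808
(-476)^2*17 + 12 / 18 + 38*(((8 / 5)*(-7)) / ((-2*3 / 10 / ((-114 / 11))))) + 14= 126867028 / 33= 3844455.39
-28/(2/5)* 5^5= -218750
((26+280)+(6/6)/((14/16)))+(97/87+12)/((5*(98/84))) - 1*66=247042/1015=243.39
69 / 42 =23 / 14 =1.64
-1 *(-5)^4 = -625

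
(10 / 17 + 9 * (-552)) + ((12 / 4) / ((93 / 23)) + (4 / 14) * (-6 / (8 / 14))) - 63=-2652217 / 527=-5032.67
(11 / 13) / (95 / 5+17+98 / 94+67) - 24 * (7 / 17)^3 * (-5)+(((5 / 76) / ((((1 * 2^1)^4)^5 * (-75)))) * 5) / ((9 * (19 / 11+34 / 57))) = 24008204519668124047 / 2862923154425118720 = 8.39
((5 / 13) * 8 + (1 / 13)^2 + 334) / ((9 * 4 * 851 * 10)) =18989 / 17258280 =0.00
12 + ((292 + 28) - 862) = -530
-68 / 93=-0.73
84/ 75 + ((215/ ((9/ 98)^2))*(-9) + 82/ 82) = -51621023/ 225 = -229426.77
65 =65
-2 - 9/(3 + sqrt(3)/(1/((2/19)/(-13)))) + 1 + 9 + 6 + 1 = 2196264/183023 - 1482* sqrt(3)/183023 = 11.99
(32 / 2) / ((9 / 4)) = 64 / 9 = 7.11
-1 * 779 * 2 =-1558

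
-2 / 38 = -1 / 19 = -0.05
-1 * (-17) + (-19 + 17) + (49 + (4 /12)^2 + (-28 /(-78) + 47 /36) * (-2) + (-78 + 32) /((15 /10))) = 783 /26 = 30.12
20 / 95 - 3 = -53 / 19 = -2.79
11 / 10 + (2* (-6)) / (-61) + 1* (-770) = -468909 / 610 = -768.70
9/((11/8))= 6.55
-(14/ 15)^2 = -196/ 225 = -0.87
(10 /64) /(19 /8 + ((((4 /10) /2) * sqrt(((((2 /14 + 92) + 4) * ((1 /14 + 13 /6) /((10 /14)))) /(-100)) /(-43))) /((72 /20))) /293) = 74566134208125 /1133405239457404 - 65925 * sqrt(142813965) /566702619728702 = 0.07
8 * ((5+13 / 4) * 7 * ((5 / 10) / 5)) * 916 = 211596 / 5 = 42319.20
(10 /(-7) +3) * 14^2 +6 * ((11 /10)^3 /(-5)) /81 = 20788669 /67500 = 307.98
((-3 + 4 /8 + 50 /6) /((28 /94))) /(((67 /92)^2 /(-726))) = -120336920 /4489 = -26807.07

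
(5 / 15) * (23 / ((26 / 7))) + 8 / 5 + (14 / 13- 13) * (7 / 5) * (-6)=40489 / 390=103.82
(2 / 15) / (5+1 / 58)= 116 / 4365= 0.03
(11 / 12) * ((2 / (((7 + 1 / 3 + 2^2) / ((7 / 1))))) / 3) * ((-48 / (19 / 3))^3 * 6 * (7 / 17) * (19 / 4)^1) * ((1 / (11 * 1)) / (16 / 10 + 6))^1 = -45722880 / 1982251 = -23.07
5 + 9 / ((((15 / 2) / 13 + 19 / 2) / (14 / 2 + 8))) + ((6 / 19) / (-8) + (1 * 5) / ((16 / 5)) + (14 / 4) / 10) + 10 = 6027357 / 199120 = 30.27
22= 22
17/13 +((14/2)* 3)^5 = 53093330/13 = 4084102.31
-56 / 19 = -2.95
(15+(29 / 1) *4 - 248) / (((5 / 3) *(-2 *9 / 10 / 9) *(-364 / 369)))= -9963 / 28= -355.82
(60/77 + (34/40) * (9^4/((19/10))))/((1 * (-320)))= -8590629/936320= -9.17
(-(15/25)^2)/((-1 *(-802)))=-9/20050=-0.00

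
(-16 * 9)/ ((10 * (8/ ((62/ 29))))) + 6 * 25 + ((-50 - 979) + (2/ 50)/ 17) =-10881076/ 12325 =-882.85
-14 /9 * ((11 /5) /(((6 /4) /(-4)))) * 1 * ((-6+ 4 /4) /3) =-15.21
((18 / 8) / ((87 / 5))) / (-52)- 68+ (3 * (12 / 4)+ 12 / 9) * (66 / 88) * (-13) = -1017915 / 6032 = -168.75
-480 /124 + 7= 3.13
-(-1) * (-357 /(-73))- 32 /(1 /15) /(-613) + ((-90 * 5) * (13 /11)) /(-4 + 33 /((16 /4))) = -999650853 /8368063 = -119.46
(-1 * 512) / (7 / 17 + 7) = -4352 / 63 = -69.08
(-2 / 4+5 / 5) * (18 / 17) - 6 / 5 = -57 / 85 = -0.67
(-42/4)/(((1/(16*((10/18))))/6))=-560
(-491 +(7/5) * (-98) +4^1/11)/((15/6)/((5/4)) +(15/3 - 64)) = 34531/3135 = 11.01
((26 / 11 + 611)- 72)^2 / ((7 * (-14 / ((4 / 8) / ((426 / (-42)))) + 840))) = 35462025 / 952028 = 37.25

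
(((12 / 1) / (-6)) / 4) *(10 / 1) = -5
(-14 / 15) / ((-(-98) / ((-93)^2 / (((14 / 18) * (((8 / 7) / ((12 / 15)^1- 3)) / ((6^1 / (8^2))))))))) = 856251 / 44800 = 19.11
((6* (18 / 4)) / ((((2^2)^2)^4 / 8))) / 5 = 27 / 40960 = 0.00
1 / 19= 0.05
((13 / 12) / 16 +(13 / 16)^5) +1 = 4472599 / 3145728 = 1.42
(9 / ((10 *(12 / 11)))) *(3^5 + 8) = 207.08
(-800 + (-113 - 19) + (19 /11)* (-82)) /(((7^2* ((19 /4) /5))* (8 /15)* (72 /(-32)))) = 590500 /30723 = 19.22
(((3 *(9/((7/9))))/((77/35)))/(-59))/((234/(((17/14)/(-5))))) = 459/1653652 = 0.00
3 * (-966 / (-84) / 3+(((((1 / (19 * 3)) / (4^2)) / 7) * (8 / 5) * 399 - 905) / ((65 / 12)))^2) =17689459991 / 211250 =83737.09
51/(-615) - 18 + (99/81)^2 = -275462/16605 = -16.59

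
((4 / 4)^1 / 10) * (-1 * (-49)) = 49 / 10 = 4.90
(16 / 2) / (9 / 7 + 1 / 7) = 28 / 5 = 5.60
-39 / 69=-13 / 23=-0.57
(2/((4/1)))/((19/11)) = 11/38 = 0.29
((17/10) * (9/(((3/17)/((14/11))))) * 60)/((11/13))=946764/121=7824.50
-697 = -697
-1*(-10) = 10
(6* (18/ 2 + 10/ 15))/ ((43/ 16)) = 928/ 43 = 21.58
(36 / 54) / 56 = 1 / 84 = 0.01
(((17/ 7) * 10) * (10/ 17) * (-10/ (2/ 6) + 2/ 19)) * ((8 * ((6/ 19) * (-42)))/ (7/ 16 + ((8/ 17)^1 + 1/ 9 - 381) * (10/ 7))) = -83.45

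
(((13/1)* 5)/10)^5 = 371293/32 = 11602.91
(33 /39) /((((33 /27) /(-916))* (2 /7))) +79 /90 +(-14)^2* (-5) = -3742433 /1170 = -3198.66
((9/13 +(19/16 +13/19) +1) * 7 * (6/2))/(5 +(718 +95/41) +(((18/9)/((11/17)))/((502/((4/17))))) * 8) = 2232210519/21632702624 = 0.10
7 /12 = 0.58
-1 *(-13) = 13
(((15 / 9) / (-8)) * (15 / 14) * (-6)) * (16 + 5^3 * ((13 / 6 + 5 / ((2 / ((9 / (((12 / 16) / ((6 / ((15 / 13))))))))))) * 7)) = 20761775 / 112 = 185372.99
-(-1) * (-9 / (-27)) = 0.33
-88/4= -22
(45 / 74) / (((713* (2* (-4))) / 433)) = -0.05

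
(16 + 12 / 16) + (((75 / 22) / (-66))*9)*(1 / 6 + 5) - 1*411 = -383959 / 968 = -396.65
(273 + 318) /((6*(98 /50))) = 4925 /98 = 50.26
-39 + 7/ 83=-3230/ 83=-38.92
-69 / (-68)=69 / 68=1.01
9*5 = 45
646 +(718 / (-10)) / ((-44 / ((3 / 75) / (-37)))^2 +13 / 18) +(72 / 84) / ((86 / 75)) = 29022350841808553 / 44874314119565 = 646.75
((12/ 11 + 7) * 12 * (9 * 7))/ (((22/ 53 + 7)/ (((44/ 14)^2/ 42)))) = 1245288/ 6419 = 194.00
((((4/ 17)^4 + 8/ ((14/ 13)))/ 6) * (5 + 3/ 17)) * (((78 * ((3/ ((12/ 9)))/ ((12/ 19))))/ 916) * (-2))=-8853787371/ 2276030771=-3.89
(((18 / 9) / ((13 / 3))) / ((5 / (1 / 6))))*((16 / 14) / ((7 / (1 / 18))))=4 / 28665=0.00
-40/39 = -1.03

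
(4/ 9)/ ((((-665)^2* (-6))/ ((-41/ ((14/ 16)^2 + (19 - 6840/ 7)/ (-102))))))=89216/ 131975923275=0.00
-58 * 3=-174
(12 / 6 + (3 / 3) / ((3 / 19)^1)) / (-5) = -5 / 3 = -1.67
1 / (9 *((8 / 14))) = 7 / 36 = 0.19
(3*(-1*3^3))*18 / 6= -243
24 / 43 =0.56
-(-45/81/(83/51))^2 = -7225/62001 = -0.12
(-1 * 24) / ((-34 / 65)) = 780 / 17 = 45.88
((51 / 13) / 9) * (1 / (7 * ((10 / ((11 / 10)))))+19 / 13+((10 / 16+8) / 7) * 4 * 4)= 156111 / 16900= 9.24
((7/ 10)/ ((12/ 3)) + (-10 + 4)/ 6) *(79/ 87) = -869/ 1160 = -0.75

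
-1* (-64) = 64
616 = 616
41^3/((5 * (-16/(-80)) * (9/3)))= 68921/3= 22973.67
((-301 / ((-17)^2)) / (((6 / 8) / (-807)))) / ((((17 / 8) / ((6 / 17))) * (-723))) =-5182016 / 20128561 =-0.26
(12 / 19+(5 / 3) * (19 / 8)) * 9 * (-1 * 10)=-31395 / 76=-413.09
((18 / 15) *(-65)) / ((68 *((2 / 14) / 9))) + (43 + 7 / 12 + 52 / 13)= -5035 / 204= -24.68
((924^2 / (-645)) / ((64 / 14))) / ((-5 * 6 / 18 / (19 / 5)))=7097013 / 10750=660.19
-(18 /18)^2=-1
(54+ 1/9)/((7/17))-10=121.41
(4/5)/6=2/15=0.13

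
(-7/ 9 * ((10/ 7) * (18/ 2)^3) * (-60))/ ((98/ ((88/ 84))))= 519.53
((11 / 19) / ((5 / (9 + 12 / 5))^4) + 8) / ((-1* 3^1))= -9236369 / 1171875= -7.88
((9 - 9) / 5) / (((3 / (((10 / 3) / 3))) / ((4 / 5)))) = 0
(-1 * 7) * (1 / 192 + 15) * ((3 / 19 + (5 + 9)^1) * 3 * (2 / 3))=-2974.19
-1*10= -10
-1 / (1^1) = -1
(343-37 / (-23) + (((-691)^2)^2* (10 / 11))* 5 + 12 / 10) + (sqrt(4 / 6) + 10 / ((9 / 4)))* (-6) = 3932794818688394 / 3795-2* sqrt(6) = 1036309570136.97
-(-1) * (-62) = -62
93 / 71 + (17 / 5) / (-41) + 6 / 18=1.56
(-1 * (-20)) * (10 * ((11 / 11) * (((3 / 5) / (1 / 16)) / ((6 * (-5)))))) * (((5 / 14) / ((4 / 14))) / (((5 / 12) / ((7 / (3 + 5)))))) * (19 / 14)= -228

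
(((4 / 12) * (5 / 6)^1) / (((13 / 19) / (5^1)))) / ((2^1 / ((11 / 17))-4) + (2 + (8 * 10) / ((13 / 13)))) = 5225 / 208728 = 0.03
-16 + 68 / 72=-15.06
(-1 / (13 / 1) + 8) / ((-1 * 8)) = -103 / 104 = -0.99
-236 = -236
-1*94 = -94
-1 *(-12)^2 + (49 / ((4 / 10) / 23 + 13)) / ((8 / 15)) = -546673 / 3992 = -136.94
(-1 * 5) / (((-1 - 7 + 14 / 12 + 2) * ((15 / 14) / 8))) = 224 / 29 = 7.72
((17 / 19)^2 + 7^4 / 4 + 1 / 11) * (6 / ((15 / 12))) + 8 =57450026 / 19855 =2893.48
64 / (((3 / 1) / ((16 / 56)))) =128 / 21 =6.10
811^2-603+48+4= 657170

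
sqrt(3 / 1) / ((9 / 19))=3.66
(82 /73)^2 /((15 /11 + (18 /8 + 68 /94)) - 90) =-13905232 /944037679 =-0.01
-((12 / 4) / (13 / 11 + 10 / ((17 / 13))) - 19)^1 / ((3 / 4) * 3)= 123232 / 14859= 8.29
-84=-84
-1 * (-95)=95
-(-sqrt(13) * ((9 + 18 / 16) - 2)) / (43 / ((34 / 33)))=1105 * sqrt(13) / 5676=0.70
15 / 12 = 5 / 4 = 1.25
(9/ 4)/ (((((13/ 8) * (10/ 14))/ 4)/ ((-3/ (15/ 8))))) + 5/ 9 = -34663/ 2925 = -11.85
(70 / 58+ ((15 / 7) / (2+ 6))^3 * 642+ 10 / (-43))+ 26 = 4304566321 / 109496576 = 39.31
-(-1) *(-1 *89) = -89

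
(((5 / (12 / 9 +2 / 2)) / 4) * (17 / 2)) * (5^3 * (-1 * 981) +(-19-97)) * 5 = -156494775 / 56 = -2794549.55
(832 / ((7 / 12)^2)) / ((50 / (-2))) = -97.80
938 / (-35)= -134 / 5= -26.80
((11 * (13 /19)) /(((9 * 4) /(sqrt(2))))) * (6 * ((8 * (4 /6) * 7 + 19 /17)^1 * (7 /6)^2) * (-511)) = -7021511497 * sqrt(2) /209304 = -47442.56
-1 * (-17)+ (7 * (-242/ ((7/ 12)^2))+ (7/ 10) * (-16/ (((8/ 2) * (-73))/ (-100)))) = -2537177/ 511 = -4965.12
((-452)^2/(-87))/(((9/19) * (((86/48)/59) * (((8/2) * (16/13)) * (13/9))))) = -28628098/1247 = -22957.58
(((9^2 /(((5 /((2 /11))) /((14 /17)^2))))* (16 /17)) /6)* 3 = 254016 /270215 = 0.94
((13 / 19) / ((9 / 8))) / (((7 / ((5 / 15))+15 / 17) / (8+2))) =0.28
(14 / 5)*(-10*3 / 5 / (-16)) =1.05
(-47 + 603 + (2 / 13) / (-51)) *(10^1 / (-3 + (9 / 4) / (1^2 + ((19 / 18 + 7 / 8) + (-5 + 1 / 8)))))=-258038200 / 192933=-1337.45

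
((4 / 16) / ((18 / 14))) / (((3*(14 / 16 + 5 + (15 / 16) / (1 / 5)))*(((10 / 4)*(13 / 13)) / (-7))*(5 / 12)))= -1568 / 38025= -0.04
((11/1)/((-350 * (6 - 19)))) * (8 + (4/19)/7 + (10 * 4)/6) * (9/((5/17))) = 1644852/1512875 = 1.09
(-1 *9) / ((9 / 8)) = -8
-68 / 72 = -17 / 18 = -0.94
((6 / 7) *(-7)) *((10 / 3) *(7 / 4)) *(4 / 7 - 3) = 85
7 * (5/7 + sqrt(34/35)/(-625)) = 5 - sqrt(1190)/3125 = 4.99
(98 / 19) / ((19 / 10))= 980 / 361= 2.71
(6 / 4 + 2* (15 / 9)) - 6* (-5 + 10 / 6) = 149 / 6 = 24.83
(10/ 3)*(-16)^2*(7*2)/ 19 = 628.77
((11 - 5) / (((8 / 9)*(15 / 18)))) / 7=81 / 70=1.16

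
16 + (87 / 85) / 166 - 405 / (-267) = 22005233 / 1255790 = 17.52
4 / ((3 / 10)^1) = 40 / 3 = 13.33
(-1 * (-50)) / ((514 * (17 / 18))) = 450 / 4369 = 0.10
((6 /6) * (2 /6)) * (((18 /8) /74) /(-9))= -1 /888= -0.00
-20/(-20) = 1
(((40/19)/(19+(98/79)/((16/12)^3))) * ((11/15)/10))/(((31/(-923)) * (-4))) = 25666784/436051425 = 0.06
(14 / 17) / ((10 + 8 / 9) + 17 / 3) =126 / 2533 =0.05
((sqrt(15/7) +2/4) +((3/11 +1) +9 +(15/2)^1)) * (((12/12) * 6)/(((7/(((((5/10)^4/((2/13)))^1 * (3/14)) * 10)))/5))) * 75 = 219375 * sqrt(105)/5488 +44094375/8624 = 5522.59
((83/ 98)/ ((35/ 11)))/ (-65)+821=183041037/ 222950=821.00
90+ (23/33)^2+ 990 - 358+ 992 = 1867075/1089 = 1714.49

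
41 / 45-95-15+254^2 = 2898311 / 45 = 64406.91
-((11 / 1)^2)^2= -14641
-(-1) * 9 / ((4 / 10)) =45 / 2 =22.50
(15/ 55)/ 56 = 3/ 616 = 0.00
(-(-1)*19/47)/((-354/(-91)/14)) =12103/8319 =1.45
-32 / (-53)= 32 / 53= 0.60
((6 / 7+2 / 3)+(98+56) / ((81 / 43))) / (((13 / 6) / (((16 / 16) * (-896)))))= -12087808 / 351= -34438.20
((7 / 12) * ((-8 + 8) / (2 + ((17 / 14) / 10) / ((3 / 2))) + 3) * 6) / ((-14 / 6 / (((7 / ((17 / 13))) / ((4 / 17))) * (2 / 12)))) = -273 / 16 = -17.06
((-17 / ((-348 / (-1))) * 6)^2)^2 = 83521 / 11316496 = 0.01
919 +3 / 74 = 68009 / 74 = 919.04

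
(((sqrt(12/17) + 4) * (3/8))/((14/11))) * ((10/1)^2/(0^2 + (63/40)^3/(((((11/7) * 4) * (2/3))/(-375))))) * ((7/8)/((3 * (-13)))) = 774400 * sqrt(51)/3481404381 + 1548800/204788493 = 0.01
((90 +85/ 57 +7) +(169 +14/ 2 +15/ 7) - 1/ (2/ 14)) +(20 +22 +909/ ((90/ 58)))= 1790381/ 1995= 897.43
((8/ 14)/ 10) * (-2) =-4/ 35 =-0.11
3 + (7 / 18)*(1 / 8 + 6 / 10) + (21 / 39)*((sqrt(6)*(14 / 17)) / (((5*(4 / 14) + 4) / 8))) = 2744*sqrt(6) / 4199 + 2363 / 720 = 4.88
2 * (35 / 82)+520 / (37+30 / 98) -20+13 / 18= -1512769 / 337266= -4.49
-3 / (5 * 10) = -3 / 50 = -0.06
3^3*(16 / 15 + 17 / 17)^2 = 2883 / 25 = 115.32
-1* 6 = -6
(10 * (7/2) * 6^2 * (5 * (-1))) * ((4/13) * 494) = -957600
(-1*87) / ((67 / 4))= -5.19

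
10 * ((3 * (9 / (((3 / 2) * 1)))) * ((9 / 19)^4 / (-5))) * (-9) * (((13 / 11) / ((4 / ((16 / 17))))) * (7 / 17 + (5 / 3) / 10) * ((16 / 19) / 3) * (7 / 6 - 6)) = -28019774016 / 7871518721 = -3.56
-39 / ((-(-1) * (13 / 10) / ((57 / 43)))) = -1710 / 43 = -39.77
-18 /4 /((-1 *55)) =9 /110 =0.08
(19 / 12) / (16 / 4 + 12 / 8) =19 / 66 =0.29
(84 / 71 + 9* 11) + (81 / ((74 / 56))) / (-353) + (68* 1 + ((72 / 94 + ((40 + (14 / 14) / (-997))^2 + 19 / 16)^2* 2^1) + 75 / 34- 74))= 480453348534328389449326981525 / 93707027204364196222592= 5127185.90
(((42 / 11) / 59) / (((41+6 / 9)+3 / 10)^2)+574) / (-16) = -295241961203 / 8229740552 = -35.88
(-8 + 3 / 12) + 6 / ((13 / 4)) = -307 / 52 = -5.90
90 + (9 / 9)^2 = 91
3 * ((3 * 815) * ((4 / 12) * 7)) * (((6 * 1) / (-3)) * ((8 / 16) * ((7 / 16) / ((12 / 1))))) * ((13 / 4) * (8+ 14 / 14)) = -4672395 / 256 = -18251.54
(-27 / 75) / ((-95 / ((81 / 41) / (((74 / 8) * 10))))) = 1458 / 18014375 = 0.00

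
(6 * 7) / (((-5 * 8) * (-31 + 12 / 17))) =357 / 10300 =0.03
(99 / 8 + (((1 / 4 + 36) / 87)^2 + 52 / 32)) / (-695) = -2041 / 100080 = -0.02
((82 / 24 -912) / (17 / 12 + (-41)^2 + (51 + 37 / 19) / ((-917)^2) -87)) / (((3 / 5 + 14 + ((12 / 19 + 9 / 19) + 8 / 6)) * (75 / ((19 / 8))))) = -62884771368853 / 59413663133462080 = -0.00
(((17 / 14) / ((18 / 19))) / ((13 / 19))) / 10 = 6137 / 32760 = 0.19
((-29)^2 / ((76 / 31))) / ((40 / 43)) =1121053 / 3040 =368.77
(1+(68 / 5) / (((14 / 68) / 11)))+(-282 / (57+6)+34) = 79501 / 105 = 757.15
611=611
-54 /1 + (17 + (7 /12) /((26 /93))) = -3631 /104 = -34.91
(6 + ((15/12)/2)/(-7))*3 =993/56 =17.73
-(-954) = 954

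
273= 273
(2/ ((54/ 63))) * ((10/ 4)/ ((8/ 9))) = 6.56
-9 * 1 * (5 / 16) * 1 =-45 / 16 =-2.81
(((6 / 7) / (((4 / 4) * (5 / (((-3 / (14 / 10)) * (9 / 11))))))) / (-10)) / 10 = 81 / 26950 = 0.00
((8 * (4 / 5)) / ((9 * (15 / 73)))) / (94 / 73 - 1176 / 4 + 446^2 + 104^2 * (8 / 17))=724744 / 42661357425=0.00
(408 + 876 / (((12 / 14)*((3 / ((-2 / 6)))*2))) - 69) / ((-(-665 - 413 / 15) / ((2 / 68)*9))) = 9525 / 88298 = 0.11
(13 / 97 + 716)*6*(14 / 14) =416790 / 97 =4296.80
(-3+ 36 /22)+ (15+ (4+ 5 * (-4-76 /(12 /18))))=-6296 /11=-572.36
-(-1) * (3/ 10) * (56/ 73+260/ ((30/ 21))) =20013/ 365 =54.83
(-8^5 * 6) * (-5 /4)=245760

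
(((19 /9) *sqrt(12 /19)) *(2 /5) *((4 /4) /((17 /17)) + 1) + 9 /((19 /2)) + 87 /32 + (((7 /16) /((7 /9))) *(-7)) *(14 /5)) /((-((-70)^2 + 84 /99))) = 738243 /491653120 - 11 *sqrt(57) /303240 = 0.00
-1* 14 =-14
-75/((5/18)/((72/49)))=-19440/49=-396.73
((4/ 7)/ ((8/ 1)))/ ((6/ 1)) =0.01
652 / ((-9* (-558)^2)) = -163 / 700569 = -0.00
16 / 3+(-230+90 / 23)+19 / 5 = -74849 / 345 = -216.95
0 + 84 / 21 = 4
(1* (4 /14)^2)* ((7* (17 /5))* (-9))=-612 /35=-17.49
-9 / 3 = -3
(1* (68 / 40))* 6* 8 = 408 / 5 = 81.60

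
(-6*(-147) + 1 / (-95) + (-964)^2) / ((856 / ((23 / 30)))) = 2032438907 / 2439600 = 833.10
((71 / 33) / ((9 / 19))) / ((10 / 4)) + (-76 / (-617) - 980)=-896142574 / 916245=-978.06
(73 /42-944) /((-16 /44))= 435325 /168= 2591.22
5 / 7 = 0.71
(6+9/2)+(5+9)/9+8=361/18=20.06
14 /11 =1.27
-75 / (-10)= 15 / 2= 7.50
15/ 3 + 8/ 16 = 11/ 2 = 5.50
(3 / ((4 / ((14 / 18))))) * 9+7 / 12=35 / 6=5.83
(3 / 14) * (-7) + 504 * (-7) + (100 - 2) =-6863 / 2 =-3431.50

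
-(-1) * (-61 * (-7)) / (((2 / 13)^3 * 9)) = 938119 / 72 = 13029.43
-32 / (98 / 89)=-1424 / 49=-29.06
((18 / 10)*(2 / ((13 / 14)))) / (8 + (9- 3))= 18 / 65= 0.28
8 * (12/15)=32/5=6.40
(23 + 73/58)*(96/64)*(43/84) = 8643/464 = 18.63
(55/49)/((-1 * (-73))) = 55/3577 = 0.02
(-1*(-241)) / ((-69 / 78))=-6266 / 23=-272.43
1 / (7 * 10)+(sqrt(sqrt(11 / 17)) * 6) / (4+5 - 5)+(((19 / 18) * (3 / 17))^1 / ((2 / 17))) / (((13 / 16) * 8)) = 352 / 1365+3 * 11^(1 / 4) * 17^(3 / 4) / 34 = 1.60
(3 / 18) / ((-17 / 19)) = -19 / 102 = -0.19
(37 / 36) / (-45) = -37 / 1620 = -0.02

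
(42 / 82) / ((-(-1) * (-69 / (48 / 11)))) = -336 / 10373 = -0.03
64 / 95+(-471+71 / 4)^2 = 312263079 / 1520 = 205436.24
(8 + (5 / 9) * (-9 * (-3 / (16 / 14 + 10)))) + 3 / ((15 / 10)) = 295 / 26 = 11.35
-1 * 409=-409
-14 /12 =-7 /6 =-1.17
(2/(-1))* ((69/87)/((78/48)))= -368/377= -0.98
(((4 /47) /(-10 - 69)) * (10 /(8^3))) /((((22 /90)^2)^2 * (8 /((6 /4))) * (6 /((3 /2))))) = -61509375 /222666887168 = -0.00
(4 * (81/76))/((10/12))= 486/95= 5.12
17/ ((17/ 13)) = 13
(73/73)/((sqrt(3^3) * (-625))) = -sqrt(3)/5625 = -0.00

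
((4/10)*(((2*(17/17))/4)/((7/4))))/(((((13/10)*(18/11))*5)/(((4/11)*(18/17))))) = 32/7735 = 0.00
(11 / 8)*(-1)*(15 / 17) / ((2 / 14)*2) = -1155 / 272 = -4.25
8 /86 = 4 /43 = 0.09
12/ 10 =6/ 5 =1.20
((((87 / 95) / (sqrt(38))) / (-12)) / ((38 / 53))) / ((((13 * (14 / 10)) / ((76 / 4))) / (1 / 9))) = -1537 * sqrt(38) / 4730544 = -0.00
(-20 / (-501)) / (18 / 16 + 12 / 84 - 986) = -224 / 5525529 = -0.00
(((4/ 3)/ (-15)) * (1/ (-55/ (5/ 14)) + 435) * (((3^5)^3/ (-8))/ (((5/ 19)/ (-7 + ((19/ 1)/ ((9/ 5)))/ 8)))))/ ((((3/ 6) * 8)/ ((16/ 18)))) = -10246409208477/ 30800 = -332675623.65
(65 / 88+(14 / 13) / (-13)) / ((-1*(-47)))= 0.01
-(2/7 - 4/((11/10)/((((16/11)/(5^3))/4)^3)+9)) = -0.29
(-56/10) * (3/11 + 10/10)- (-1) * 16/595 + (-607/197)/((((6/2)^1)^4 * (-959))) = -101592289903/14308083405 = -7.10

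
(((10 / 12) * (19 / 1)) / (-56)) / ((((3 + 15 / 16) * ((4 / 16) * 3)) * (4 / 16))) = -1520 / 3969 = -0.38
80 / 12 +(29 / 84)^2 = 47881 / 7056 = 6.79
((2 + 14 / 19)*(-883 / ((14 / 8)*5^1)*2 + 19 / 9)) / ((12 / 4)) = -3271372 / 17955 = -182.20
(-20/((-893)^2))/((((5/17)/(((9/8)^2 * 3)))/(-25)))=103275/12759184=0.01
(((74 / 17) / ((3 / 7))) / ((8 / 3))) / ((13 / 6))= 777 / 442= 1.76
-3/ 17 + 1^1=14/ 17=0.82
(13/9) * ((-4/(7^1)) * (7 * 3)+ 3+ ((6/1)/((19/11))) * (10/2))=689/57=12.09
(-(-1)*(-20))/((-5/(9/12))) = 3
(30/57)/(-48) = -5/456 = -0.01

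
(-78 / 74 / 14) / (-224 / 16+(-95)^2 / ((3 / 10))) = -117 / 46727744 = -0.00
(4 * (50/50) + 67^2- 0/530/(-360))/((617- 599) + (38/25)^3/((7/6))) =491421875/2297982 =213.85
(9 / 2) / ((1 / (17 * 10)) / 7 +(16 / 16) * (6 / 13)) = 69615 / 7153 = 9.73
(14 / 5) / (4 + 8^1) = 7 / 30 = 0.23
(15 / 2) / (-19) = -0.39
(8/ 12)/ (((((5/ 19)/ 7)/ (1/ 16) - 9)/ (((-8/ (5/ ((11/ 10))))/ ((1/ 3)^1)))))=11704/ 27925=0.42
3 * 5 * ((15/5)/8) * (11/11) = 45/8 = 5.62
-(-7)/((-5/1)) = -7/5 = -1.40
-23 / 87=-0.26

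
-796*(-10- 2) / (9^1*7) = 3184 / 21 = 151.62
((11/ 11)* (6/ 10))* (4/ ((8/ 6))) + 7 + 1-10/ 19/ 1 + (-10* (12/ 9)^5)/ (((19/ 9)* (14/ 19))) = -319891/ 17955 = -17.82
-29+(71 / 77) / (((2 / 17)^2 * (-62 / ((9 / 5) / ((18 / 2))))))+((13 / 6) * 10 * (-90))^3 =-707972267789439 / 95480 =-7414875029.21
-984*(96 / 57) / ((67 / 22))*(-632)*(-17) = -7442755584 / 1273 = -5846626.54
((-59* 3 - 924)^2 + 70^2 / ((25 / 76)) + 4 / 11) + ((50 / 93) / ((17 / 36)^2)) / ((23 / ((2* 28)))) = 2781385321647 / 2266627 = 1227103.23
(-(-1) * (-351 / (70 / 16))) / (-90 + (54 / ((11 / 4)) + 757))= -0.12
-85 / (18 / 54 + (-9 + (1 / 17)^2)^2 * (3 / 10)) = -21297855 / 6167521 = -3.45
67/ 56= 1.20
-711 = -711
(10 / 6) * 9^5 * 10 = 984150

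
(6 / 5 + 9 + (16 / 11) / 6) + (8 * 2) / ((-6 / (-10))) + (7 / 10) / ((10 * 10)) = 408277 / 11000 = 37.12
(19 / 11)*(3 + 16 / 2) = 19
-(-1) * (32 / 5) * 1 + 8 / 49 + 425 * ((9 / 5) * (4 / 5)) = 151548 / 245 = 618.56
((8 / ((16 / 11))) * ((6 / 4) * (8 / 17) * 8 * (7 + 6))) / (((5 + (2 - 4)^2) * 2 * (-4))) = -286 / 51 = -5.61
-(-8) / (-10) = -4 / 5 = -0.80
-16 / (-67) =16 / 67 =0.24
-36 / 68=-9 / 17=-0.53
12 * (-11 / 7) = -132 / 7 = -18.86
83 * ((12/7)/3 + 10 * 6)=35192/7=5027.43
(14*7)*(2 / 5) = 196 / 5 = 39.20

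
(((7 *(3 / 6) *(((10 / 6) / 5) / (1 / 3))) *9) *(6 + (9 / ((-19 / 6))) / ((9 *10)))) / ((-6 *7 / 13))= -22113 / 380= -58.19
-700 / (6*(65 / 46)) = -3220 / 39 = -82.56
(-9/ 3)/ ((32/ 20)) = -15/ 8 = -1.88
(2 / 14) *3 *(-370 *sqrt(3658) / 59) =-162.55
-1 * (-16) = 16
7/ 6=1.17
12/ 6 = 2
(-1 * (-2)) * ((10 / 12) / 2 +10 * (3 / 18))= 25 / 6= 4.17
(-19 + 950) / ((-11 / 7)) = -6517 / 11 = -592.45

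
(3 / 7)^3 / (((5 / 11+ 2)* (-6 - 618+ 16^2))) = -11 / 126224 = -0.00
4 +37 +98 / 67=2845 / 67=42.46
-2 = -2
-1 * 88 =-88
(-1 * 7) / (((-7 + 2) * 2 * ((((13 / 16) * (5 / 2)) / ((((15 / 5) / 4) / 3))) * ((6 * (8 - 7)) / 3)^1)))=14 / 325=0.04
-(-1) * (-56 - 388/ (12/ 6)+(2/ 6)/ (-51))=-38251/ 153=-250.01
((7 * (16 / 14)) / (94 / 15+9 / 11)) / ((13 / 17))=22440 / 15197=1.48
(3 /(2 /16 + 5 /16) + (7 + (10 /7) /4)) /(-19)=-199 /266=-0.75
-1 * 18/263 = -18/263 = -0.07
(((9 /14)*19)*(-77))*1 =-1881 /2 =-940.50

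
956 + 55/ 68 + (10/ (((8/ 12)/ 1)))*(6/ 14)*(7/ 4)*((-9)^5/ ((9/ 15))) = -18805603/ 17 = -1106211.94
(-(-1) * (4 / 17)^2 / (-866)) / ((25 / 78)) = -624 / 3128425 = -0.00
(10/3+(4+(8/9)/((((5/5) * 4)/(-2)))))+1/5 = 319/45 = 7.09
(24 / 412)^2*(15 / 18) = 30 / 10609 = 0.00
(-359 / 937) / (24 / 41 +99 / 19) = -279661 / 4230555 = -0.07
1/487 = 0.00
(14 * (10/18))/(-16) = -35/72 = -0.49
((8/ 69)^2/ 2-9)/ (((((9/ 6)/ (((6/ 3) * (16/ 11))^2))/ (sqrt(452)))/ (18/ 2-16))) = 1227649024 * sqrt(113)/ 1728243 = 7551.07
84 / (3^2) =28 / 3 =9.33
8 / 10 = 4 / 5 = 0.80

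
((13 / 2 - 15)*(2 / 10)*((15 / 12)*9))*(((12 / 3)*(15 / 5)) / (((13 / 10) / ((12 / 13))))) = -27540 / 169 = -162.96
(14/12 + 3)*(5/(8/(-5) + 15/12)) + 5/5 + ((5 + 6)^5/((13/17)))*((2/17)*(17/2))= 210546.63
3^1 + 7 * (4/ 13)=67/ 13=5.15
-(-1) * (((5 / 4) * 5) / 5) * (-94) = -235 / 2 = -117.50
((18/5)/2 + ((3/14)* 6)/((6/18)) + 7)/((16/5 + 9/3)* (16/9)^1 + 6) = 3987/5362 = 0.74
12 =12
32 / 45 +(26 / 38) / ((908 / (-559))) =225049 / 776340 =0.29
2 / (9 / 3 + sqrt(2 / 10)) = 0.58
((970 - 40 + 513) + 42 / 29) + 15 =42324 / 29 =1459.45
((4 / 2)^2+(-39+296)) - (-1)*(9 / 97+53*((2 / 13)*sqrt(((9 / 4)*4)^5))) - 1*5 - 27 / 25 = 70502428 / 31525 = 2236.40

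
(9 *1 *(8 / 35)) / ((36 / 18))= 36 / 35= 1.03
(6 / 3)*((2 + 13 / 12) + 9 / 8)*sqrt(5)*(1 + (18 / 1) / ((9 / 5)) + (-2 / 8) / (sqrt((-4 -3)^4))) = 217655*sqrt(5) / 2352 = 206.93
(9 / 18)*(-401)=-401 / 2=-200.50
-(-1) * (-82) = -82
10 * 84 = 840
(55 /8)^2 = 3025 /64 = 47.27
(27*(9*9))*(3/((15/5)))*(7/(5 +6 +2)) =15309/13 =1177.62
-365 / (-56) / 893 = 365 / 50008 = 0.01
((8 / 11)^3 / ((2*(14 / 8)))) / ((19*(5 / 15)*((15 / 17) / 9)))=0.18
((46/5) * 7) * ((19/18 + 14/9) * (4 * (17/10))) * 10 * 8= 4116448/45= 91476.62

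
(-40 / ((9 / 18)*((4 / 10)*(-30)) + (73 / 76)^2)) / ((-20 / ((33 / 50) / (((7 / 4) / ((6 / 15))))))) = -0.06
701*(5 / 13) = 3505 / 13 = 269.62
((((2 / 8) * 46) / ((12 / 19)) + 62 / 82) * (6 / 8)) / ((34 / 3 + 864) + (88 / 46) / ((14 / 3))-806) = 9013263 / 44196032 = 0.20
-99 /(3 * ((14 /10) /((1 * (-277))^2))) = -12660285 /7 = -1808612.14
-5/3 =-1.67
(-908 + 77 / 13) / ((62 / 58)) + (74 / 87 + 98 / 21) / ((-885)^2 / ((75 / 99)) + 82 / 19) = -38746171850887 / 45914401351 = -843.88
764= 764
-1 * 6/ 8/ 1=-3/ 4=-0.75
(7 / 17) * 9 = 63 / 17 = 3.71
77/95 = 0.81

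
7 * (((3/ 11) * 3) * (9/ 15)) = 189/ 55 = 3.44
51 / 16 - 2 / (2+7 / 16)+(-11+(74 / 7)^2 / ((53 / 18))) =47516393 / 1620528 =29.32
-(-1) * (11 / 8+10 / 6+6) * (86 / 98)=1333 / 168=7.93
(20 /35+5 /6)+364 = 15347 /42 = 365.40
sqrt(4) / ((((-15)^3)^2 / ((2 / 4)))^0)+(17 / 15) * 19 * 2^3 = 2614 / 15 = 174.27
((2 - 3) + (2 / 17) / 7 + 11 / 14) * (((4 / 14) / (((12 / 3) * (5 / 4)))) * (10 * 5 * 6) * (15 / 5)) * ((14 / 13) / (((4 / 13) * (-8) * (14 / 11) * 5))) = 4653 / 6664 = 0.70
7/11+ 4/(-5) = -9/55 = -0.16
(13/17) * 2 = 26/17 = 1.53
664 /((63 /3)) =664 /21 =31.62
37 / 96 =0.39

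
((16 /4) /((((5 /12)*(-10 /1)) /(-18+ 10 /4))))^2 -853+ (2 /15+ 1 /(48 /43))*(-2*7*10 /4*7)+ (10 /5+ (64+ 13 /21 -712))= -107037867 /70000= -1529.11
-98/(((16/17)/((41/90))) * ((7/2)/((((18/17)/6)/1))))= -287/120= -2.39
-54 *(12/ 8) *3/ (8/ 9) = -2187/ 8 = -273.38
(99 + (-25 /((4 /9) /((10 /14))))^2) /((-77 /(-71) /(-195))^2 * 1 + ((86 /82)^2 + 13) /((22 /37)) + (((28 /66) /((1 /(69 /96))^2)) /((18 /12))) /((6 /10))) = 228529092757926589200 /3195490706011500323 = 71.52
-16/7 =-2.29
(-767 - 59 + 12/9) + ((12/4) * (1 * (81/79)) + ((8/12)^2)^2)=-5256095/6399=-821.39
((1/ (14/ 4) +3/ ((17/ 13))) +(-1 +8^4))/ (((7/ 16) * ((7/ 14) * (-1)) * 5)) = -15603584/ 4165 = -3746.36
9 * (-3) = -27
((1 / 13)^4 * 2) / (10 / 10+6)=2 / 199927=0.00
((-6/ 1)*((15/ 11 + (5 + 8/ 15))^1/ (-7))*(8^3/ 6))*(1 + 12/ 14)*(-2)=-15149056/ 8085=-1873.72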